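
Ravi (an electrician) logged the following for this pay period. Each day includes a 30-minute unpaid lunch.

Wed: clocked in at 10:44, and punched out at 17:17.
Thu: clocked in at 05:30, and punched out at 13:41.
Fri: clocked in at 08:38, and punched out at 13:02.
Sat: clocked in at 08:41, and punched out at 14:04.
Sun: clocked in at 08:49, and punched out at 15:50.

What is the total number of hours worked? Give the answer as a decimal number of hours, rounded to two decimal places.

Wed: 10:44–17:17 = 6 h 33 min; less 30 min break → 6 h 3 min
Thu: 05:30–13:41 = 8 h 11 min; less 30 min break → 7 h 41 min
Fri: 08:38–13:02 = 4 h 24 min; less 30 min break → 3 h 54 min
Sat: 08:41–14:04 = 5 h 23 min; less 30 min break → 4 h 53 min
Sun: 08:49–15:50 = 7 h 1 min; less 30 min break → 6 h 31 min
Total: 6 h 3 min + 7 h 41 min + 3 h 54 min + 4 h 53 min + 6 h 31 min = 29 h 2 min.

29.03 hours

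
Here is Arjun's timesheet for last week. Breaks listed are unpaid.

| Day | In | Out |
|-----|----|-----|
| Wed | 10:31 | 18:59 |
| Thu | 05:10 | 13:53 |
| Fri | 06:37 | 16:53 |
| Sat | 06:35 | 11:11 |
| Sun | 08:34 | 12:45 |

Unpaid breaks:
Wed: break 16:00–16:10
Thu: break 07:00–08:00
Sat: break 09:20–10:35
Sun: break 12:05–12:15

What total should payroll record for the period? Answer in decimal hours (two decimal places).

Wed: 10:31–18:59 = 8 h 28 min; less 10 min break → 8 h 18 min
Thu: 05:10–13:53 = 8 h 43 min; less 60 min break → 7 h 43 min
Fri: 06:37–16:53 = 10 h 16 min
Sat: 06:35–11:11 = 4 h 36 min; less 75 min break → 3 h 21 min
Sun: 08:34–12:45 = 4 h 11 min; less 10 min break → 4 h 1 min
Total: 8 h 18 min + 7 h 43 min + 10 h 16 min + 3 h 21 min + 4 h 1 min = 33 h 39 min.

33.65 hours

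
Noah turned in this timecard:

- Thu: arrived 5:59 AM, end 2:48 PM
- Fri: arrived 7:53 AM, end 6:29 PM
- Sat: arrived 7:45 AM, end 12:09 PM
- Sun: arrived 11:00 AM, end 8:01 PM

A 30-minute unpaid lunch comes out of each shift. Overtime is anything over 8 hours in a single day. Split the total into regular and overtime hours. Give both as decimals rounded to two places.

Regular 27.90 hours, overtime 2.93 hours

Thu: 5:59 AM–2:48 PM = 8 h 49 min; less 30 min break → 8 h 19 min
Fri: 7:53 AM–6:29 PM = 10 h 36 min; less 30 min break → 10 h 6 min
Sat: 7:45 AM–12:09 PM = 4 h 24 min; less 30 min break → 3 h 54 min
Sun: 11:00 AM–8:01 PM = 9 h 1 min; less 30 min break → 8 h 31 min
Thu reg 8 h 0 min / OT 0 h 19 min; Fri reg 8 h 0 min / OT 2 h 6 min; Sat reg 3 h 54 min / OT 0 h 0 min; Sun reg 8 h 0 min / OT 0 h 31 min.
Totals: regular 27 h 54 min, overtime 2 h 56 min.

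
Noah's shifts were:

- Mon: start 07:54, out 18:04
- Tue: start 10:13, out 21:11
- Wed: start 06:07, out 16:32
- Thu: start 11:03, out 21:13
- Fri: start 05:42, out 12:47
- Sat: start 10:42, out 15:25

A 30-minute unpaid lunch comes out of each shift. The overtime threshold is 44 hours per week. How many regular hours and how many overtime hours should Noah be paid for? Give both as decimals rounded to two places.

Mon: 07:54–18:04 = 10 h 10 min; less 30 min break → 9 h 40 min
Tue: 10:13–21:11 = 10 h 58 min; less 30 min break → 10 h 28 min
Wed: 06:07–16:32 = 10 h 25 min; less 30 min break → 9 h 55 min
Thu: 11:03–21:13 = 10 h 10 min; less 30 min break → 9 h 40 min
Fri: 05:42–12:47 = 7 h 5 min; less 30 min break → 6 h 35 min
Sat: 10:42–15:25 = 4 h 43 min; less 30 min break → 4 h 13 min
Total worked: 50 h 31 min = 50.52 h.
Threshold 44 h → overtime 6 h 31 min, regular 44 h 0 min.

Regular 44.00 hours, overtime 6.52 hours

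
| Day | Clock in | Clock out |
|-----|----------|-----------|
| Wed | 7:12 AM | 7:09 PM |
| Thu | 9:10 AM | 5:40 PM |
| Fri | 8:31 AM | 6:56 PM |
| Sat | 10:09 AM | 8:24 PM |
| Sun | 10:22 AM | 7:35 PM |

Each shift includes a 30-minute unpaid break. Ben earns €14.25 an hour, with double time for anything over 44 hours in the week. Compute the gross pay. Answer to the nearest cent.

€736.25

Wed: 7:12 AM–7:09 PM = 11 h 57 min; less 30 min break → 11 h 27 min
Thu: 9:10 AM–5:40 PM = 8 h 30 min; less 30 min break → 8 h 0 min
Fri: 8:31 AM–6:56 PM = 10 h 25 min; less 30 min break → 9 h 55 min
Sat: 10:09 AM–8:24 PM = 10 h 15 min; less 30 min break → 9 h 45 min
Sun: 10:22 AM–7:35 PM = 9 h 13 min; less 30 min break → 8 h 43 min
Total worked: 47 h 50 min = 2870 min.
Regular 44 h 0 min = 2640 min at €14.25/h; overtime 3 h 50 min = 230 min at €28.50/h.
Pay = (2640 × €14.25 + 230 × €28.50) ÷ 60 = €736.25.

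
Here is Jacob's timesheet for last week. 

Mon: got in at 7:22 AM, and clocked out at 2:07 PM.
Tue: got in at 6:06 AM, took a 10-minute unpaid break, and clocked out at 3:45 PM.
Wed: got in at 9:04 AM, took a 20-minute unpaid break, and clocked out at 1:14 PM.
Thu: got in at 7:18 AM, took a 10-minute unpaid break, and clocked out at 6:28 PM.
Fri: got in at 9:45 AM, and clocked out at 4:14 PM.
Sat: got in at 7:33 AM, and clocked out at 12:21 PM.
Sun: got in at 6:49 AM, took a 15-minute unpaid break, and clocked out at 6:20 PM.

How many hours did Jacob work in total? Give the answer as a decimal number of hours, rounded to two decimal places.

53.62 hours

Mon: 7:22 AM–2:07 PM = 6 h 45 min
Tue: 6:06 AM–3:45 PM = 9 h 39 min; less 10 min break → 9 h 29 min
Wed: 9:04 AM–1:14 PM = 4 h 10 min; less 20 min break → 3 h 50 min
Thu: 7:18 AM–6:28 PM = 11 h 10 min; less 10 min break → 11 h 0 min
Fri: 9:45 AM–4:14 PM = 6 h 29 min
Sat: 7:33 AM–12:21 PM = 4 h 48 min
Sun: 6:49 AM–6:20 PM = 11 h 31 min; less 15 min break → 11 h 16 min
Total: 6 h 45 min + 9 h 29 min + 3 h 50 min + 11 h 0 min + 6 h 29 min + 4 h 48 min + 11 h 16 min = 53 h 37 min.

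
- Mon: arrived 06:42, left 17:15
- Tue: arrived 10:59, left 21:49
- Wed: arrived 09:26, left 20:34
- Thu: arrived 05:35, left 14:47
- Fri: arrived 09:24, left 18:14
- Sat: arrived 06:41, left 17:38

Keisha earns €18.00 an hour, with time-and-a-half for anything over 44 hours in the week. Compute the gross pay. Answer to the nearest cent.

€1264.50

Mon: 06:42–17:15 = 10 h 33 min
Tue: 10:59–21:49 = 10 h 50 min
Wed: 09:26–20:34 = 11 h 8 min
Thu: 05:35–14:47 = 9 h 12 min
Fri: 09:24–18:14 = 8 h 50 min
Sat: 06:41–17:38 = 10 h 57 min
Total worked: 61 h 30 min = 3690 min.
Regular 44 h 0 min = 2640 min at €18.00/h; overtime 17 h 30 min = 1050 min at €27.00/h.
Pay = (2640 × €18.00 + 1050 × €27.00) ÷ 60 = €1264.50.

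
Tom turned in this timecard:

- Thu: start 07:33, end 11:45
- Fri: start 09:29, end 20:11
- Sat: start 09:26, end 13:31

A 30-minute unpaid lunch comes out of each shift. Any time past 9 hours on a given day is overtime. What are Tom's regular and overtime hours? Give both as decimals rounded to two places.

Regular 16.28 hours, overtime 1.20 hours

Thu: 07:33–11:45 = 4 h 12 min; less 30 min break → 3 h 42 min
Fri: 09:29–20:11 = 10 h 42 min; less 30 min break → 10 h 12 min
Sat: 09:26–13:31 = 4 h 5 min; less 30 min break → 3 h 35 min
Thu reg 3 h 42 min / OT 0 h 0 min; Fri reg 9 h 0 min / OT 1 h 12 min; Sat reg 3 h 35 min / OT 0 h 0 min.
Totals: regular 16 h 17 min, overtime 1 h 12 min.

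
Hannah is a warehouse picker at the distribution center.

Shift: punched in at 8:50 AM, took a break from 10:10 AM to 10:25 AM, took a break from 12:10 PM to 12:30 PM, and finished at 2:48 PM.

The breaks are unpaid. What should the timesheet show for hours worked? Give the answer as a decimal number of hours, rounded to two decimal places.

Shift: 8:50 AM–2:48 PM = 5 h 58 min; less 35 min break → 5 h 23 min

5.38 hours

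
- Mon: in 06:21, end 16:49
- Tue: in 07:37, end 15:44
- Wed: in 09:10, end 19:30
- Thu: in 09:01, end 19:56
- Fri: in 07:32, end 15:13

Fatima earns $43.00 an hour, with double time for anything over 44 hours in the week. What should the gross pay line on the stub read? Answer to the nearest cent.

Mon: 06:21–16:49 = 10 h 28 min
Tue: 07:37–15:44 = 8 h 7 min
Wed: 09:10–19:30 = 10 h 20 min
Thu: 09:01–19:56 = 10 h 55 min
Fri: 07:32–15:13 = 7 h 41 min
Total worked: 47 h 31 min = 2851 min.
Regular 44 h 0 min = 2640 min at $43.00/h; overtime 3 h 31 min = 211 min at $86.00/h.
Pay = (2640 × $43.00 + 211 × $86.00) ÷ 60 = $2194.43.

$2194.43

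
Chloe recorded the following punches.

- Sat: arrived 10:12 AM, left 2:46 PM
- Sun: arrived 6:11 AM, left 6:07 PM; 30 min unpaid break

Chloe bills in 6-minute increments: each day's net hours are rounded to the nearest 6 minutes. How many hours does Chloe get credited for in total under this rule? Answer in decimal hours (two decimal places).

Sat: 10:12 AM–2:46 PM = 4 h 34 min → rounds to 4 h 36 min
Sun: 6:11 AM–6:07 PM = 11 h 56 min − 30 min = 11 h 26 min → rounds to 11 h 24 min
Total credited: 16 h 0 min.

16.00 hours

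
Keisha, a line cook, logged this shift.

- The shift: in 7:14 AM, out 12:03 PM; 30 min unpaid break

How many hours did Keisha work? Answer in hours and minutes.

4 h 19 min

The shift: 7:14 AM–12:03 PM = 4 h 49 min; less 30 min break → 4 h 19 min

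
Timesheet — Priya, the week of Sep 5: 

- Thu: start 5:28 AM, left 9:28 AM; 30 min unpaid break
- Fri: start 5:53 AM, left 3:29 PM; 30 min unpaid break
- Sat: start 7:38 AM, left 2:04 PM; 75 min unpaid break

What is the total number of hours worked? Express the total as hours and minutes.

Thu: 5:28 AM–9:28 AM = 4 h 0 min; less 30 min break → 3 h 30 min
Fri: 5:53 AM–3:29 PM = 9 h 36 min; less 30 min break → 9 h 6 min
Sat: 7:38 AM–2:04 PM = 6 h 26 min; less 75 min break → 5 h 11 min
Total: 3 h 30 min + 9 h 6 min + 5 h 11 min = 17 h 47 min.

17 h 47 min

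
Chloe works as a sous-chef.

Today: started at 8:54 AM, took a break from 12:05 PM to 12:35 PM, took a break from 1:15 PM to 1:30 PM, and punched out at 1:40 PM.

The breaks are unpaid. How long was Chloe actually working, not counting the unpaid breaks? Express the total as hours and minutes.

Today: 8:54 AM–1:40 PM = 4 h 46 min; less 45 min break → 4 h 1 min

4 h 1 min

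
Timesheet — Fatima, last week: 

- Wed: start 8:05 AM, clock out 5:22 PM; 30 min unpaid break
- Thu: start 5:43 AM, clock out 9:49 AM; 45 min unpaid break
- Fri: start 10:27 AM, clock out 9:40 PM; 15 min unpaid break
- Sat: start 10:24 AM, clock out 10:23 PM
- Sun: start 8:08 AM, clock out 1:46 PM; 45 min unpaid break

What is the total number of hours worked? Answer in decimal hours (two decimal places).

39.97 hours

Wed: 8:05 AM–5:22 PM = 9 h 17 min; less 30 min break → 8 h 47 min
Thu: 5:43 AM–9:49 AM = 4 h 6 min; less 45 min break → 3 h 21 min
Fri: 10:27 AM–9:40 PM = 11 h 13 min; less 15 min break → 10 h 58 min
Sat: 10:24 AM–10:23 PM = 11 h 59 min
Sun: 8:08 AM–1:46 PM = 5 h 38 min; less 45 min break → 4 h 53 min
Total: 8 h 47 min + 3 h 21 min + 10 h 58 min + 11 h 59 min + 4 h 53 min = 39 h 58 min.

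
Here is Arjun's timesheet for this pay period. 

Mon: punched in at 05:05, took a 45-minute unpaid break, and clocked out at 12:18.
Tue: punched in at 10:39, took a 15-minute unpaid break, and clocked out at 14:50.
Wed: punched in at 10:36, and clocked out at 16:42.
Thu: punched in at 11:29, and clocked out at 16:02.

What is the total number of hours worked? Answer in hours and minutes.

Mon: 05:05–12:18 = 7 h 13 min; less 45 min break → 6 h 28 min
Tue: 10:39–14:50 = 4 h 11 min; less 15 min break → 3 h 56 min
Wed: 10:36–16:42 = 6 h 6 min
Thu: 11:29–16:02 = 4 h 33 min
Total: 6 h 28 min + 3 h 56 min + 6 h 6 min + 4 h 33 min = 21 h 3 min.

21 h 3 min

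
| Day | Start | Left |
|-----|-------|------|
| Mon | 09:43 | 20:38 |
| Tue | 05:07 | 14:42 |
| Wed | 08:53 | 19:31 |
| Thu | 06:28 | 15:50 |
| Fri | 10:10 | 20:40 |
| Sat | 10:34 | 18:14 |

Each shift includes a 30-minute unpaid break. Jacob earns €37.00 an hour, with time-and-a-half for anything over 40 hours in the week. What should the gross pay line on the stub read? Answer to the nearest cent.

€2349.50

Mon: 09:43–20:38 = 10 h 55 min; less 30 min break → 10 h 25 min
Tue: 05:07–14:42 = 9 h 35 min; less 30 min break → 9 h 5 min
Wed: 08:53–19:31 = 10 h 38 min; less 30 min break → 10 h 8 min
Thu: 06:28–15:50 = 9 h 22 min; less 30 min break → 8 h 52 min
Fri: 10:10–20:40 = 10 h 30 min; less 30 min break → 10 h 0 min
Sat: 10:34–18:14 = 7 h 40 min; less 30 min break → 7 h 10 min
Total worked: 55 h 40 min = 3340 min.
Regular 40 h 0 min = 2400 min at €37.00/h; overtime 15 h 40 min = 940 min at €55.50/h.
Pay = (2400 × €37.00 + 940 × €55.50) ÷ 60 = €2349.50.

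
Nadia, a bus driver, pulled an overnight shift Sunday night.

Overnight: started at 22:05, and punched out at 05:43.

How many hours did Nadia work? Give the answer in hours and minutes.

7 h 38 min

Overnight: 22:05 → midnight = 1 h 55 min; midnight → 05:43 = 5 h 43 min; span 7 h 38 min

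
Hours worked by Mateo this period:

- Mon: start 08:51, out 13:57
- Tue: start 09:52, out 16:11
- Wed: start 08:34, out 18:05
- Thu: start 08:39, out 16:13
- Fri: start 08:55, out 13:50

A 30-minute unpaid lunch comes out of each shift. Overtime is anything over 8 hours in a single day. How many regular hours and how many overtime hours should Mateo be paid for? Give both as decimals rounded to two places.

Mon: 08:51–13:57 = 5 h 6 min; less 30 min break → 4 h 36 min
Tue: 09:52–16:11 = 6 h 19 min; less 30 min break → 5 h 49 min
Wed: 08:34–18:05 = 9 h 31 min; less 30 min break → 9 h 1 min
Thu: 08:39–16:13 = 7 h 34 min; less 30 min break → 7 h 4 min
Fri: 08:55–13:50 = 4 h 55 min; less 30 min break → 4 h 25 min
Mon reg 4 h 36 min / OT 0 h 0 min; Tue reg 5 h 49 min / OT 0 h 0 min; Wed reg 8 h 0 min / OT 1 h 1 min; Thu reg 7 h 4 min / OT 0 h 0 min; Fri reg 4 h 25 min / OT 0 h 0 min.
Totals: regular 29 h 54 min, overtime 1 h 1 min.

Regular 29.90 hours, overtime 1.02 hours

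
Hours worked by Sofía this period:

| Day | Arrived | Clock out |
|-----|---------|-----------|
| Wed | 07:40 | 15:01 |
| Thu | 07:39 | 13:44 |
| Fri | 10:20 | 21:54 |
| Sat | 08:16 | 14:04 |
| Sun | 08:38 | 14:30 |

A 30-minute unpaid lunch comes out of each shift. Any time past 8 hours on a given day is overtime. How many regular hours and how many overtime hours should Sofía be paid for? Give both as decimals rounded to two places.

Regular 31.10 hours, overtime 3.07 hours

Wed: 07:40–15:01 = 7 h 21 min; less 30 min break → 6 h 51 min
Thu: 07:39–13:44 = 6 h 5 min; less 30 min break → 5 h 35 min
Fri: 10:20–21:54 = 11 h 34 min; less 30 min break → 11 h 4 min
Sat: 08:16–14:04 = 5 h 48 min; less 30 min break → 5 h 18 min
Sun: 08:38–14:30 = 5 h 52 min; less 30 min break → 5 h 22 min
Wed reg 6 h 51 min / OT 0 h 0 min; Thu reg 5 h 35 min / OT 0 h 0 min; Fri reg 8 h 0 min / OT 3 h 4 min; Sat reg 5 h 18 min / OT 0 h 0 min; Sun reg 5 h 22 min / OT 0 h 0 min.
Totals: regular 31 h 6 min, overtime 3 h 4 min.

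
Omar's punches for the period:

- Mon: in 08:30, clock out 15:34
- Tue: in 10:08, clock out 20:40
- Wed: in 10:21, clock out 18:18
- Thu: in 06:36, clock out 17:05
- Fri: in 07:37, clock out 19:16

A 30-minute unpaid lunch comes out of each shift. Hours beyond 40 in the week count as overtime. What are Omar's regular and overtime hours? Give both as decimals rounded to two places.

Mon: 08:30–15:34 = 7 h 4 min; less 30 min break → 6 h 34 min
Tue: 10:08–20:40 = 10 h 32 min; less 30 min break → 10 h 2 min
Wed: 10:21–18:18 = 7 h 57 min; less 30 min break → 7 h 27 min
Thu: 06:36–17:05 = 10 h 29 min; less 30 min break → 9 h 59 min
Fri: 07:37–19:16 = 11 h 39 min; less 30 min break → 11 h 9 min
Total worked: 45 h 11 min = 45.18 h.
Threshold 40 h → overtime 5 h 11 min, regular 40 h 0 min.

Regular 40.00 hours, overtime 5.18 hours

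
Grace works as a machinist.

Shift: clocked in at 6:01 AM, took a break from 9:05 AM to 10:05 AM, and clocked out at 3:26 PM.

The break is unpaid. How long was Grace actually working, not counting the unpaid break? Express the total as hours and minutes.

Shift: 6:01 AM–3:26 PM = 9 h 25 min; less 60 min break → 8 h 25 min

8 h 25 min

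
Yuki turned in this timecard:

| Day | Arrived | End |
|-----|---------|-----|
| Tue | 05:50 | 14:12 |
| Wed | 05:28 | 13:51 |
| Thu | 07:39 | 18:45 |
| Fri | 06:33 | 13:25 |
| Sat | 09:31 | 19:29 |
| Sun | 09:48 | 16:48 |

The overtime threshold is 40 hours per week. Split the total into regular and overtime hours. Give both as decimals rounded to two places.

Regular 40.00 hours, overtime 11.68 hours

Tue: 05:50–14:12 = 8 h 22 min
Wed: 05:28–13:51 = 8 h 23 min
Thu: 07:39–18:45 = 11 h 6 min
Fri: 06:33–13:25 = 6 h 52 min
Sat: 09:31–19:29 = 9 h 58 min
Sun: 09:48–16:48 = 7 h 0 min
Total worked: 51 h 41 min = 51.68 h.
Threshold 40 h → overtime 11 h 41 min, regular 40 h 0 min.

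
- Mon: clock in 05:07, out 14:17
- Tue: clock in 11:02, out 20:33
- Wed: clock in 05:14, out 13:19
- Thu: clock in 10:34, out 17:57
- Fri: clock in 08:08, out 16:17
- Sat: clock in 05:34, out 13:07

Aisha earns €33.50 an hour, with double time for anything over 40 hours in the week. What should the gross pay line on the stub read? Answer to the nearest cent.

€1999.95

Mon: 05:07–14:17 = 9 h 10 min
Tue: 11:02–20:33 = 9 h 31 min
Wed: 05:14–13:19 = 8 h 5 min
Thu: 10:34–17:57 = 7 h 23 min
Fri: 08:08–16:17 = 8 h 9 min
Sat: 05:34–13:07 = 7 h 33 min
Total worked: 49 h 51 min = 2991 min.
Regular 40 h 0 min = 2400 min at €33.50/h; overtime 9 h 51 min = 591 min at €67.00/h.
Pay = (2400 × €33.50 + 591 × €67.00) ÷ 60 = €1999.95.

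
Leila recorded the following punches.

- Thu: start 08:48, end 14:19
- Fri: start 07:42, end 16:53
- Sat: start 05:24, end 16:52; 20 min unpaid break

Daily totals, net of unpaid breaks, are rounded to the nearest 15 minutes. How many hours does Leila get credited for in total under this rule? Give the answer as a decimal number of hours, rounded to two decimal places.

Thu: 08:48–14:19 = 5 h 31 min → rounds to 5 h 30 min
Fri: 07:42–16:53 = 9 h 11 min → rounds to 9 h 15 min
Sat: 05:24–16:52 = 11 h 28 min − 20 min = 11 h 8 min → rounds to 11 h 15 min
Total credited: 26 h 0 min.

26.00 hours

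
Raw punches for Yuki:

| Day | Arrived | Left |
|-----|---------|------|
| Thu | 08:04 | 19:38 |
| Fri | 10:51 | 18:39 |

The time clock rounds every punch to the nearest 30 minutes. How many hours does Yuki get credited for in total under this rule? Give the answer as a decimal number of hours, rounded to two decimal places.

19.00 hours

Thu: in 08:04→08:00, out 19:38→19:30; 11 h 30 min
Fri: in 10:51→11:00, out 18:39→18:30; 7 h 30 min
Total credited: 19 h 0 min.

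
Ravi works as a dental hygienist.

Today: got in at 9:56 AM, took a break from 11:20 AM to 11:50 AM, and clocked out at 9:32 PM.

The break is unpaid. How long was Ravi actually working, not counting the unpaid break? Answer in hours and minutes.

11 h 6 min

Today: 9:56 AM–9:32 PM = 11 h 36 min; less 30 min break → 11 h 6 min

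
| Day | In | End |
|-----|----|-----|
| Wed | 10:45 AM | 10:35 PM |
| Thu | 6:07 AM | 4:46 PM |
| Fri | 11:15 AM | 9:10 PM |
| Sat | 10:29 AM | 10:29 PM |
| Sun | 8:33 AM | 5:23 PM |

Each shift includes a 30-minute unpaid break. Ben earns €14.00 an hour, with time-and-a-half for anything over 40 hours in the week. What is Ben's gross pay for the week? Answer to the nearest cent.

€785.40

Wed: 10:45 AM–10:35 PM = 11 h 50 min; less 30 min break → 11 h 20 min
Thu: 6:07 AM–4:46 PM = 10 h 39 min; less 30 min break → 10 h 9 min
Fri: 11:15 AM–9:10 PM = 9 h 55 min; less 30 min break → 9 h 25 min
Sat: 10:29 AM–10:29 PM = 12 h 0 min; less 30 min break → 11 h 30 min
Sun: 8:33 AM–5:23 PM = 8 h 50 min; less 30 min break → 8 h 20 min
Total worked: 50 h 44 min = 3044 min.
Regular 40 h 0 min = 2400 min at €14.00/h; overtime 10 h 44 min = 644 min at €21.00/h.
Pay = (2400 × €14.00 + 644 × €21.00) ÷ 60 = €785.40.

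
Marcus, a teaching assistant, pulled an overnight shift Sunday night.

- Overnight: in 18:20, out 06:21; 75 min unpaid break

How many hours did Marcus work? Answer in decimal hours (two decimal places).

10.77 hours

Overnight: 18:20 → midnight = 5 h 40 min; midnight → 06:21 = 6 h 21 min; span 12 h 1 min; less 75 min break → 10 h 46 min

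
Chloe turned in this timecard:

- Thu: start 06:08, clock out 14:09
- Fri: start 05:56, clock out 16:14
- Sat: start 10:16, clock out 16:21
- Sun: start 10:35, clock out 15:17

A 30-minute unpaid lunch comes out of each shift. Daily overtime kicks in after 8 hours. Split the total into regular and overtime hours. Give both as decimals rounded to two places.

Regular 25.30 hours, overtime 1.80 hours

Thu: 06:08–14:09 = 8 h 1 min; less 30 min break → 7 h 31 min
Fri: 05:56–16:14 = 10 h 18 min; less 30 min break → 9 h 48 min
Sat: 10:16–16:21 = 6 h 5 min; less 30 min break → 5 h 35 min
Sun: 10:35–15:17 = 4 h 42 min; less 30 min break → 4 h 12 min
Thu reg 7 h 31 min / OT 0 h 0 min; Fri reg 8 h 0 min / OT 1 h 48 min; Sat reg 5 h 35 min / OT 0 h 0 min; Sun reg 4 h 12 min / OT 0 h 0 min.
Totals: regular 25 h 18 min, overtime 1 h 48 min.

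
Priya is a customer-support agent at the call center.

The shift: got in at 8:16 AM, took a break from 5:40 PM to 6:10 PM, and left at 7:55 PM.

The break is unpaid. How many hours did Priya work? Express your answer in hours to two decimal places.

11.15 hours

The shift: 8:16 AM–7:55 PM = 11 h 39 min; less 30 min break → 11 h 9 min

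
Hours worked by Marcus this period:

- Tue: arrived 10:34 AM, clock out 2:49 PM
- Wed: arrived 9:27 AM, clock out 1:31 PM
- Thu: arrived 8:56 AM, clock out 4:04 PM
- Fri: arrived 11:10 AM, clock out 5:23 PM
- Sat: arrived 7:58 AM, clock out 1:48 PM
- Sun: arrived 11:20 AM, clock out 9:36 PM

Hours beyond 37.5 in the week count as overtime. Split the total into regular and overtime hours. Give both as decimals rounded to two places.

Tue: 10:34 AM–2:49 PM = 4 h 15 min
Wed: 9:27 AM–1:31 PM = 4 h 4 min
Thu: 8:56 AM–4:04 PM = 7 h 8 min
Fri: 11:10 AM–5:23 PM = 6 h 13 min
Sat: 7:58 AM–1:48 PM = 5 h 50 min
Sun: 11:20 AM–9:36 PM = 10 h 16 min
Total worked: 37 h 46 min = 37.77 h.
Threshold 37.5 h → overtime 0 h 16 min, regular 37 h 30 min.

Regular 37.50 hours, overtime 0.27 hours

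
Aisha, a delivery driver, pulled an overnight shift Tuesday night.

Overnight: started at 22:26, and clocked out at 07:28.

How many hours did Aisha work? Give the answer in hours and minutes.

9 h 2 min

Overnight: 22:26 → midnight = 1 h 34 min; midnight → 07:28 = 7 h 28 min; span 9 h 2 min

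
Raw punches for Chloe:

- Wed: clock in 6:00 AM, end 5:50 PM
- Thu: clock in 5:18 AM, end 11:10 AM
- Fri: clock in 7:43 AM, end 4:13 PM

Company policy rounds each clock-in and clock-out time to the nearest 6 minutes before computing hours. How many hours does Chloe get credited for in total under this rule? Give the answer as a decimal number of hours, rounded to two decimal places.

Wed: in 6:00 AM→6:00 AM, out 5:50 PM→5:48 PM; 11 h 48 min
Thu: in 5:18 AM→5:18 AM, out 11:10 AM→11:12 AM; 5 h 54 min
Fri: in 7:43 AM→7:42 AM, out 4:13 PM→4:12 PM; 8 h 30 min
Total credited: 26 h 12 min.

26.20 hours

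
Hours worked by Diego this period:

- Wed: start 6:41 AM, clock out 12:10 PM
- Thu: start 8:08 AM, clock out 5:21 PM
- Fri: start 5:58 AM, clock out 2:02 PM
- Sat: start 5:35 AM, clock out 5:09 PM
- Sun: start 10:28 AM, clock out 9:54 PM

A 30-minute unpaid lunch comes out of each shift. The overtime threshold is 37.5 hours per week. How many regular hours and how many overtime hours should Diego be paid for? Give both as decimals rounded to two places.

Wed: 6:41 AM–12:10 PM = 5 h 29 min; less 30 min break → 4 h 59 min
Thu: 8:08 AM–5:21 PM = 9 h 13 min; less 30 min break → 8 h 43 min
Fri: 5:58 AM–2:02 PM = 8 h 4 min; less 30 min break → 7 h 34 min
Sat: 5:35 AM–5:09 PM = 11 h 34 min; less 30 min break → 11 h 4 min
Sun: 10:28 AM–9:54 PM = 11 h 26 min; less 30 min break → 10 h 56 min
Total worked: 43 h 16 min = 43.27 h.
Threshold 37.5 h → overtime 5 h 46 min, regular 37 h 30 min.

Regular 37.50 hours, overtime 5.77 hours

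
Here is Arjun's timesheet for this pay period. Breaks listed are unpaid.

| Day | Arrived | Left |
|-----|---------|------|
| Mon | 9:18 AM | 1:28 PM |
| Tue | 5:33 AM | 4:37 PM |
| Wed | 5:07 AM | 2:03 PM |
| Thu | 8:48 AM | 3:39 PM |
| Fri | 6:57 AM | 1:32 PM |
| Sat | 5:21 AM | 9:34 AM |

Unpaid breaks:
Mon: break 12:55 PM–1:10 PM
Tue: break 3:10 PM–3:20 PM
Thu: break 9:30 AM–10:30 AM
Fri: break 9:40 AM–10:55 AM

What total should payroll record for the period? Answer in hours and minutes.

Mon: 9:18 AM–1:28 PM = 4 h 10 min; less 15 min break → 3 h 55 min
Tue: 5:33 AM–4:37 PM = 11 h 4 min; less 10 min break → 10 h 54 min
Wed: 5:07 AM–2:03 PM = 8 h 56 min
Thu: 8:48 AM–3:39 PM = 6 h 51 min; less 60 min break → 5 h 51 min
Fri: 6:57 AM–1:32 PM = 6 h 35 min; less 75 min break → 5 h 20 min
Sat: 5:21 AM–9:34 AM = 4 h 13 min
Total: 3 h 55 min + 10 h 54 min + 8 h 56 min + 5 h 51 min + 5 h 20 min + 4 h 13 min = 39 h 9 min.

39 h 9 min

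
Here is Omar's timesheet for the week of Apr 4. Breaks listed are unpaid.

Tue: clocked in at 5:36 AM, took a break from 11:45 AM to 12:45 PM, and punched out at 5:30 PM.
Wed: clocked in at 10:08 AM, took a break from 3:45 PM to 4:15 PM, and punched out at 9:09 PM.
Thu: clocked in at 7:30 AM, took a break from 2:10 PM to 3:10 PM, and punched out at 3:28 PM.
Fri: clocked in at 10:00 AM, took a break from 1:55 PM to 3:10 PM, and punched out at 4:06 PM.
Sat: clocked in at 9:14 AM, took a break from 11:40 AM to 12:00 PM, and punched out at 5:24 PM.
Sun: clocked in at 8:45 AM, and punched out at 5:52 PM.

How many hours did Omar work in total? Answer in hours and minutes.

50 h 11 min

Tue: 5:36 AM–5:30 PM = 11 h 54 min; less 60 min break → 10 h 54 min
Wed: 10:08 AM–9:09 PM = 11 h 1 min; less 30 min break → 10 h 31 min
Thu: 7:30 AM–3:28 PM = 7 h 58 min; less 60 min break → 6 h 58 min
Fri: 10:00 AM–4:06 PM = 6 h 6 min; less 75 min break → 4 h 51 min
Sat: 9:14 AM–5:24 PM = 8 h 10 min; less 20 min break → 7 h 50 min
Sun: 8:45 AM–5:52 PM = 9 h 7 min
Total: 10 h 54 min + 10 h 31 min + 6 h 58 min + 4 h 51 min + 7 h 50 min + 9 h 7 min = 50 h 11 min.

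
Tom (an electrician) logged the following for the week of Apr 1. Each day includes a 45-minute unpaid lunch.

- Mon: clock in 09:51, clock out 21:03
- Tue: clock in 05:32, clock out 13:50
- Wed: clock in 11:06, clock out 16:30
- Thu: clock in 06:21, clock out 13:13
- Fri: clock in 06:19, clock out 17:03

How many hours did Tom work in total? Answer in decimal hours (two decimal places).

38.75 hours

Mon: 09:51–21:03 = 11 h 12 min; less 45 min break → 10 h 27 min
Tue: 05:32–13:50 = 8 h 18 min; less 45 min break → 7 h 33 min
Wed: 11:06–16:30 = 5 h 24 min; less 45 min break → 4 h 39 min
Thu: 06:21–13:13 = 6 h 52 min; less 45 min break → 6 h 7 min
Fri: 06:19–17:03 = 10 h 44 min; less 45 min break → 9 h 59 min
Total: 10 h 27 min + 7 h 33 min + 4 h 39 min + 6 h 7 min + 9 h 59 min = 38 h 45 min.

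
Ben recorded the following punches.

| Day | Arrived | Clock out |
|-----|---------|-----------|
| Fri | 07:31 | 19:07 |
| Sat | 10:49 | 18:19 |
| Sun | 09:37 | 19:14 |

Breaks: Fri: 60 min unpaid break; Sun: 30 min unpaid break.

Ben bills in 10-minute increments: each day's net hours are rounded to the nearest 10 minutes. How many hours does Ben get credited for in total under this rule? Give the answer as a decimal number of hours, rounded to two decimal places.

Fri: 07:31–19:07 = 11 h 36 min − 60 min = 10 h 36 min → rounds to 10 h 40 min
Sat: 10:49–18:19 = 7 h 30 min → rounds to 7 h 30 min
Sun: 09:37–19:14 = 9 h 37 min − 30 min = 9 h 7 min → rounds to 9 h 10 min
Total credited: 27 h 20 min.

27.33 hours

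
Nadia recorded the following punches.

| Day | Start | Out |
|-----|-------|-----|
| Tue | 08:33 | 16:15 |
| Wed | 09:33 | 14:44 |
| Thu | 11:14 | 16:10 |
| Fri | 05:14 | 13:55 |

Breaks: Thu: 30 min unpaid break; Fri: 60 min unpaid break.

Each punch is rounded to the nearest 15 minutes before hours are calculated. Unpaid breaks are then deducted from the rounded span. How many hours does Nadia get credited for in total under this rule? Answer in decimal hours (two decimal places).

25.25 hours

Tue: in 08:33→08:30, out 16:15→16:15; 7 h 45 min
Wed: in 09:33→09:30, out 14:44→14:45; 5 h 15 min
Thu: in 11:14→11:15, out 16:10→16:15; 5 h 0 min − 30 min = 4 h 30 min
Fri: in 05:14→05:15, out 13:55→14:00; 8 h 45 min − 60 min = 7 h 45 min
Total credited: 25 h 15 min.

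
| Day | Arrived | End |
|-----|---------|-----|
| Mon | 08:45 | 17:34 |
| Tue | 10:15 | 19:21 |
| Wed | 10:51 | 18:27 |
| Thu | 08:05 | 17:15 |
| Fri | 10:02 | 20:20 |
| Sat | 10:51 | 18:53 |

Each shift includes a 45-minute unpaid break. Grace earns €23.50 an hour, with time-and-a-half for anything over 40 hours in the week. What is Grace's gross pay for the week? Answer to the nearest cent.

€1240.21

Mon: 08:45–17:34 = 8 h 49 min; less 45 min break → 8 h 4 min
Tue: 10:15–19:21 = 9 h 6 min; less 45 min break → 8 h 21 min
Wed: 10:51–18:27 = 7 h 36 min; less 45 min break → 6 h 51 min
Thu: 08:05–17:15 = 9 h 10 min; less 45 min break → 8 h 25 min
Fri: 10:02–20:20 = 10 h 18 min; less 45 min break → 9 h 33 min
Sat: 10:51–18:53 = 8 h 2 min; less 45 min break → 7 h 17 min
Total worked: 48 h 31 min = 2911 min.
Regular 40 h 0 min = 2400 min at €23.50/h; overtime 8 h 31 min = 511 min at €35.25/h.
Pay = (2400 × €23.50 + 511 × €35.25) ÷ 60 = €1240.21.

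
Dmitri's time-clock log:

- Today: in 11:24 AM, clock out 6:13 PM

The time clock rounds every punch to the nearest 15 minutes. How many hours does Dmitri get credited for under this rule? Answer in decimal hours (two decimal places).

6.75 hours

Today: in 11:24 AM→11:30 AM, out 6:13 PM→6:15 PM; 6 h 45 min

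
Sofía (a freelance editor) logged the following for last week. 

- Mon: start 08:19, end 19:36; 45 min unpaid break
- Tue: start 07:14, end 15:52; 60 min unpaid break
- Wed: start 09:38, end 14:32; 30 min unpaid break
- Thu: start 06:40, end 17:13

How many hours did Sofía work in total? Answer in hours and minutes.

33 h 7 min

Mon: 08:19–19:36 = 11 h 17 min; less 45 min break → 10 h 32 min
Tue: 07:14–15:52 = 8 h 38 min; less 60 min break → 7 h 38 min
Wed: 09:38–14:32 = 4 h 54 min; less 30 min break → 4 h 24 min
Thu: 06:40–17:13 = 10 h 33 min
Total: 10 h 32 min + 7 h 38 min + 4 h 24 min + 10 h 33 min = 33 h 7 min.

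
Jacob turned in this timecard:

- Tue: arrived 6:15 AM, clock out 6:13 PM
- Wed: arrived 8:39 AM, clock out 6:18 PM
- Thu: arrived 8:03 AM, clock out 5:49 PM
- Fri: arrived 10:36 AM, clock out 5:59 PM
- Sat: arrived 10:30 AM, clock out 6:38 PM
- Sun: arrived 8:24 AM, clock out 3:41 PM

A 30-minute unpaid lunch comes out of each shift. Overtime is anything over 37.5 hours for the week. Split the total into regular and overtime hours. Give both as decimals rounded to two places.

Tue: 6:15 AM–6:13 PM = 11 h 58 min; less 30 min break → 11 h 28 min
Wed: 8:39 AM–6:18 PM = 9 h 39 min; less 30 min break → 9 h 9 min
Thu: 8:03 AM–5:49 PM = 9 h 46 min; less 30 min break → 9 h 16 min
Fri: 10:36 AM–5:59 PM = 7 h 23 min; less 30 min break → 6 h 53 min
Sat: 10:30 AM–6:38 PM = 8 h 8 min; less 30 min break → 7 h 38 min
Sun: 8:24 AM–3:41 PM = 7 h 17 min; less 30 min break → 6 h 47 min
Total worked: 51 h 11 min = 51.18 h.
Threshold 37.5 h → overtime 13 h 41 min, regular 37 h 30 min.

Regular 37.50 hours, overtime 13.68 hours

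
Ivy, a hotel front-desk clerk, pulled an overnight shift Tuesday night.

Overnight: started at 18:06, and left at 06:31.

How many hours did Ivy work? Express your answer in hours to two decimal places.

Overnight: 18:06 → midnight = 5 h 54 min; midnight → 06:31 = 6 h 31 min; span 12 h 25 min

12.42 hours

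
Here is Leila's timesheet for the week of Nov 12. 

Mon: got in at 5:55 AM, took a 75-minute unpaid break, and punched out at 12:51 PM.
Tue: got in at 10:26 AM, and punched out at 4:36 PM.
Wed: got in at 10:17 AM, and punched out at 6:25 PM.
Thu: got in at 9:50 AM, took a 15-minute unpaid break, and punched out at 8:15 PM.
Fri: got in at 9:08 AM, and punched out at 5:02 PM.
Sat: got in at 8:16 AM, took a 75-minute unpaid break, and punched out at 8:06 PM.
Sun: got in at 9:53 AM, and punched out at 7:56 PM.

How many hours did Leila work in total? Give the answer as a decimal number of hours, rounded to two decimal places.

Mon: 5:55 AM–12:51 PM = 6 h 56 min; less 75 min break → 5 h 41 min
Tue: 10:26 AM–4:36 PM = 6 h 10 min
Wed: 10:17 AM–6:25 PM = 8 h 8 min
Thu: 9:50 AM–8:15 PM = 10 h 25 min; less 15 min break → 10 h 10 min
Fri: 9:08 AM–5:02 PM = 7 h 54 min
Sat: 8:16 AM–8:06 PM = 11 h 50 min; less 75 min break → 10 h 35 min
Sun: 9:53 AM–7:56 PM = 10 h 3 min
Total: 5 h 41 min + 6 h 10 min + 8 h 8 min + 10 h 10 min + 7 h 54 min + 10 h 35 min + 10 h 3 min = 58 h 41 min.

58.68 hours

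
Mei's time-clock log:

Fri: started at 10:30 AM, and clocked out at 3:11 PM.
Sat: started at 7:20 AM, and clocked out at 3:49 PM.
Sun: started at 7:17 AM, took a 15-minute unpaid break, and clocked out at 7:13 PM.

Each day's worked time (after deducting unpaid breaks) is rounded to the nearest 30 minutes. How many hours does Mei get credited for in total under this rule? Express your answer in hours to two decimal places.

Fri: 10:30 AM–3:11 PM = 4 h 41 min → rounds to 4 h 30 min
Sat: 7:20 AM–3:49 PM = 8 h 29 min → rounds to 8 h 30 min
Sun: 7:17 AM–7:13 PM = 11 h 56 min − 15 min = 11 h 41 min → rounds to 11 h 30 min
Total credited: 24 h 30 min.

24.50 hours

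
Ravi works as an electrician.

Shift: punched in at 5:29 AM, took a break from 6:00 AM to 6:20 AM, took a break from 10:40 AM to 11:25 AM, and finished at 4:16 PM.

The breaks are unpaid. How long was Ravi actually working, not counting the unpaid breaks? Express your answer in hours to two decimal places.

9.70 hours

Shift: 5:29 AM–4:16 PM = 10 h 47 min; less 65 min break → 9 h 42 min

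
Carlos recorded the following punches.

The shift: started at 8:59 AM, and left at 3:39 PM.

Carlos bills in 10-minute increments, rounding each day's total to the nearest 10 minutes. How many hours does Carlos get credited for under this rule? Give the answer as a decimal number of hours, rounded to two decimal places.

The shift: 8:59 AM–3:39 PM = 6 h 40 min → rounds to 6 h 40 min

6.67 hours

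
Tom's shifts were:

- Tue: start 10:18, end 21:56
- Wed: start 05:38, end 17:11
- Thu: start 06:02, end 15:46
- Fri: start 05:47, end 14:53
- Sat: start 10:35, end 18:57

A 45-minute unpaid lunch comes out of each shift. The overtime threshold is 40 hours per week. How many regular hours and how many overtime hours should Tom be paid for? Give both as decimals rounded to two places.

Regular 40.00 hours, overtime 6.63 hours

Tue: 10:18–21:56 = 11 h 38 min; less 45 min break → 10 h 53 min
Wed: 05:38–17:11 = 11 h 33 min; less 45 min break → 10 h 48 min
Thu: 06:02–15:46 = 9 h 44 min; less 45 min break → 8 h 59 min
Fri: 05:47–14:53 = 9 h 6 min; less 45 min break → 8 h 21 min
Sat: 10:35–18:57 = 8 h 22 min; less 45 min break → 7 h 37 min
Total worked: 46 h 38 min = 46.63 h.
Threshold 40 h → overtime 6 h 38 min, regular 40 h 0 min.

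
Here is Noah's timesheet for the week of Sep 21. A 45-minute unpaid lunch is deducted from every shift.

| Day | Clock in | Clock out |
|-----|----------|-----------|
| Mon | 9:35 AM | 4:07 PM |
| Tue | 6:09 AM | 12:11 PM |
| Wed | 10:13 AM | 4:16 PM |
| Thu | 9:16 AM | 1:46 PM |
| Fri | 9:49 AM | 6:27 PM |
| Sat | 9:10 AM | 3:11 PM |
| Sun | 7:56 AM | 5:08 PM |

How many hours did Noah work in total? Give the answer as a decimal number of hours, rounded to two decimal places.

41.72 hours

Mon: 9:35 AM–4:07 PM = 6 h 32 min; less 45 min break → 5 h 47 min
Tue: 6:09 AM–12:11 PM = 6 h 2 min; less 45 min break → 5 h 17 min
Wed: 10:13 AM–4:16 PM = 6 h 3 min; less 45 min break → 5 h 18 min
Thu: 9:16 AM–1:46 PM = 4 h 30 min; less 45 min break → 3 h 45 min
Fri: 9:49 AM–6:27 PM = 8 h 38 min; less 45 min break → 7 h 53 min
Sat: 9:10 AM–3:11 PM = 6 h 1 min; less 45 min break → 5 h 16 min
Sun: 7:56 AM–5:08 PM = 9 h 12 min; less 45 min break → 8 h 27 min
Total: 5 h 47 min + 5 h 17 min + 5 h 18 min + 3 h 45 min + 7 h 53 min + 5 h 16 min + 8 h 27 min = 41 h 43 min.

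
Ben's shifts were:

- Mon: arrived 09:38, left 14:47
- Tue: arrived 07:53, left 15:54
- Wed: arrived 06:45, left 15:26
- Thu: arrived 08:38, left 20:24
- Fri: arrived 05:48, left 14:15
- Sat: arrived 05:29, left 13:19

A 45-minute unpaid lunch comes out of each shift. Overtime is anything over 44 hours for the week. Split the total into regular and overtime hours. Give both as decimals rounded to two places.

Regular 44.00 hours, overtime 1.40 hours

Mon: 09:38–14:47 = 5 h 9 min; less 45 min break → 4 h 24 min
Tue: 07:53–15:54 = 8 h 1 min; less 45 min break → 7 h 16 min
Wed: 06:45–15:26 = 8 h 41 min; less 45 min break → 7 h 56 min
Thu: 08:38–20:24 = 11 h 46 min; less 45 min break → 11 h 1 min
Fri: 05:48–14:15 = 8 h 27 min; less 45 min break → 7 h 42 min
Sat: 05:29–13:19 = 7 h 50 min; less 45 min break → 7 h 5 min
Total worked: 45 h 24 min = 45.40 h.
Threshold 44 h → overtime 1 h 24 min, regular 44 h 0 min.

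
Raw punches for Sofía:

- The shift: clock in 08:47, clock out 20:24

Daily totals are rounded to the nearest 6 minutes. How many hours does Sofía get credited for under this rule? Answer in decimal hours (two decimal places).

The shift: 08:47–20:24 = 11 h 37 min → rounds to 11 h 36 min

11.60 hours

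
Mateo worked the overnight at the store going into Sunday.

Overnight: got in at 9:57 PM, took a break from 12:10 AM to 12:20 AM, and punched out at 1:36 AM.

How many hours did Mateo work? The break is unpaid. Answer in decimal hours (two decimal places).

3.48 hours

Overnight: 9:57 PM → midnight = 2 h 3 min; midnight → 1:36 AM = 1 h 36 min; span 3 h 39 min; less 10 min break → 3 h 29 min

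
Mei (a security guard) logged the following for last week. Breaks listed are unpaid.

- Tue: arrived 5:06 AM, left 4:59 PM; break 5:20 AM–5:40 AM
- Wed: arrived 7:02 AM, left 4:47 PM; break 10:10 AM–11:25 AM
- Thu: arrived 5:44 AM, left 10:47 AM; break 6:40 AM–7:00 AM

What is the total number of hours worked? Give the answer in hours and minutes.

Tue: 5:06 AM–4:59 PM = 11 h 53 min; less 20 min break → 11 h 33 min
Wed: 7:02 AM–4:47 PM = 9 h 45 min; less 75 min break → 8 h 30 min
Thu: 5:44 AM–10:47 AM = 5 h 3 min; less 20 min break → 4 h 43 min
Total: 11 h 33 min + 8 h 30 min + 4 h 43 min = 24 h 46 min.

24 h 46 min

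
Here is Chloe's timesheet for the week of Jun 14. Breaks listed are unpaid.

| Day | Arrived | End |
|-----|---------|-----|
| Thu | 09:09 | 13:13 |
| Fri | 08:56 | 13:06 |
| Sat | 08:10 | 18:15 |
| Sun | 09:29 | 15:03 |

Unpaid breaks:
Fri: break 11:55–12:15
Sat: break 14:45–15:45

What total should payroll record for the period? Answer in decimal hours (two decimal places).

22.55 hours

Thu: 09:09–13:13 = 4 h 4 min
Fri: 08:56–13:06 = 4 h 10 min; less 20 min break → 3 h 50 min
Sat: 08:10–18:15 = 10 h 5 min; less 60 min break → 9 h 5 min
Sun: 09:29–15:03 = 5 h 34 min
Total: 4 h 4 min + 3 h 50 min + 9 h 5 min + 5 h 34 min = 22 h 33 min.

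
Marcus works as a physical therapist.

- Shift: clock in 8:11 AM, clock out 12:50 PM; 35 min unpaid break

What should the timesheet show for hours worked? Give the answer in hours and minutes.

4 h 4 min

Shift: 8:11 AM–12:50 PM = 4 h 39 min; less 35 min break → 4 h 4 min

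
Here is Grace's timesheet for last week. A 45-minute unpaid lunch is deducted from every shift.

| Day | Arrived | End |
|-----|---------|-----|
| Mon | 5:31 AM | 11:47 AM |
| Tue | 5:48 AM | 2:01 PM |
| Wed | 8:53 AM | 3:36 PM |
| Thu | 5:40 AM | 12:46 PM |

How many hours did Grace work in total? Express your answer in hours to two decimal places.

Mon: 5:31 AM–11:47 AM = 6 h 16 min; less 45 min break → 5 h 31 min
Tue: 5:48 AM–2:01 PM = 8 h 13 min; less 45 min break → 7 h 28 min
Wed: 8:53 AM–3:36 PM = 6 h 43 min; less 45 min break → 5 h 58 min
Thu: 5:40 AM–12:46 PM = 7 h 6 min; less 45 min break → 6 h 21 min
Total: 5 h 31 min + 7 h 28 min + 5 h 58 min + 6 h 21 min = 25 h 18 min.

25.30 hours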